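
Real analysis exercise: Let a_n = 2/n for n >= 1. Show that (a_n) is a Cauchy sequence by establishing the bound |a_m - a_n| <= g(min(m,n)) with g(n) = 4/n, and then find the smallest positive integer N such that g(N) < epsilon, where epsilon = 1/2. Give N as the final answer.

For any m, n >= 1, by the triangle inequality:
|a_m - a_n| = |2/m - 2/n| <= 2*1/m + 2*1/n <= 4/min(m,n).
So g(n) = 4/n bounds the Cauchy difference. Since g(n) -> 0, (a_n) is Cauchy.
Now solve g(N) < 1/2: 4/N < 1/2 <=> N > 4 / (1/2) = 8.
The smallest integer strictly greater than 8 is N = 9.
Check: g(9) = 4/9 = 4/9 < 1/2; g(8) = 1/2 >= 1/2. So N = 9.

9


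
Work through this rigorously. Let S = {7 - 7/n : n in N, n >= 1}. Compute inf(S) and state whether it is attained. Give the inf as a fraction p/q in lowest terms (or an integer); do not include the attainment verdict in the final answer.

Analysis:
- Values: 0, 7/2, 14/3, 21/4, ... strictly increasing.
- Minimum is 0 (n=1); inf = 0 (attained).
- 7 - 7/n -> 7 from below; sup = 7, not attained.
Conclusion: inf(S) = 0, attained in S.

0


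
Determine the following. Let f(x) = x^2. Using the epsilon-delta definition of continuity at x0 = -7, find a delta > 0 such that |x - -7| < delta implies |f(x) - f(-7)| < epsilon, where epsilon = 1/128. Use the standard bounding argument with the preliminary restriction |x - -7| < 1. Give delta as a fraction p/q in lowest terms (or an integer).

Factor: |x^2 - (-7)^2| = |x - -7| * |x + -7|.
Impose |x - -7| < 1 first. Then |x + -7| = |(x - -7) + 2*(-7)| <= |x - -7| + 2*|-7| < 1 + 14 = 15.
So |x^2 - (-7)^2| < delta * 15.
We need delta * 15 <= 1/128, i.e. delta <= 1/128/15 = 1/1920.
Since 1/1920 < 1, this is tighter than 1; take delta = 1/1920.
So delta = 1/1920 works.

1/1920


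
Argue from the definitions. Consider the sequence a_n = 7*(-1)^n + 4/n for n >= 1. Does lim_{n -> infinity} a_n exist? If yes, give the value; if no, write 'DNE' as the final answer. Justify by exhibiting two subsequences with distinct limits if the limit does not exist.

Examine the behaviour of a_n along subsequences.
a_{2k} = 7 + 4/(2k) -> 7. a_{2k+1} = -7 + 4/(2k+1) -> -7.
Since these two subsequential limits are 7 and -7, distinct, the full sequence cannot converge (a convergent sequence has all subsequences tending to the same limit). So lim a_n does not exist.

DNE


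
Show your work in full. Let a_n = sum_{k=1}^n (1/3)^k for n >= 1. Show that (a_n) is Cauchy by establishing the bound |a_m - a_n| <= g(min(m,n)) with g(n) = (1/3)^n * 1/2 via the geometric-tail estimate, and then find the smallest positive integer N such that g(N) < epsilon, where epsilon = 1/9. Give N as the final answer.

For m > n >= 1: |a_m - a_n| = sum_{k=n+1}^m (1/3)^k < sum_{k=n+1}^infinity (1/3)^k = (1/3)^(n+1) / (1 - 1/3) = (1/3)^n * (1/3) * (3/2) = (1/3)^n * 1/2.
So g(n) = (1/3)^n / 2. Since g(n) -> 0, (a_n) is Cauchy.
Now solve g(N) < 1/9: (1/3)^N / 2 < 1/9 <=> 3^N > 1 / (2 * 1/9) = 9/2.
Check powers of 3: 3^1 = 3 <= 9/2, 3^2 = 9 > 9/2.
So the smallest such N is 2. Check: g(2) = 1/(2 * 9) = 1/18 < 1/9.

2


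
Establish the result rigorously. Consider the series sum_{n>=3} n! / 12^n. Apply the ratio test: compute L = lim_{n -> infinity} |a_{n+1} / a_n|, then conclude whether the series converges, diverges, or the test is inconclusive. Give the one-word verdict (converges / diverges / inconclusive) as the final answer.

Let a_n denote the general term. Form the ratio a_{n+1}/a_n and simplify:
a_{n+1}/a_n = n/12 + 1/12
Take the limit as n -> infinity: L = infinity.
Since L = infinity > 1 (or L = infinity), the ratio test implies the series diverges.

diverges


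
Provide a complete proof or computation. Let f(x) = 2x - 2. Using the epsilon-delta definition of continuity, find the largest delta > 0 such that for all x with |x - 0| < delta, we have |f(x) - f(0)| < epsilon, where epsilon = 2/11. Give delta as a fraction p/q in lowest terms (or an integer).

We compute f(0) = 2*(0) - 2 = -2.
|f(x) - f(0)| = |2x - 2 - (-2)| = |2(x - 0)| = 2|x - 0|.
We need 2|x - 0| < 2/11, i.e. |x - 0| < 2/11 / 2 = 1/11.
So any delta <= 1/11 works. Conversely, if delta > 1/11, then x = 0 + 1/11 satisfies |x - 0| = 1/11 < delta but |f(x) - f(0)| = 2 * 1/11 = 2/11, which is not < 2/11; so no larger delta works.
Hence the largest such delta is 1/11.

1/11


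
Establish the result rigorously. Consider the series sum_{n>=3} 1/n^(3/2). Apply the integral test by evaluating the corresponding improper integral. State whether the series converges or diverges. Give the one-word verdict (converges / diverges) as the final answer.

Let f(x) = x^(-3/2). Then f is positive, continuous, and decreasing on [3, infinity), so the integral test applies.
Compute the improper integral int_{3}^infinity f(x) dx:
  antiderivative F(x) = -2/sqrt(x).
  As x -> infinity, F(x) -> 0 (since p = 3/2 > 1).
  So int = F(infinity) - F(3) = 0 - (-2*sqrt(3)/3) = 2*sqrt(3)/3.
  Finite, so by the integral test, the series converges.

converges


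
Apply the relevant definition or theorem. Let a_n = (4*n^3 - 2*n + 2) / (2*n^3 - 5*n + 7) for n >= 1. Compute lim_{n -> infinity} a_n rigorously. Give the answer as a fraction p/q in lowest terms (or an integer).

Divide numerator and denominator by n^3, the highest power:
numerator / n^3 = 4 - 2/n^2 + 2/n^3
denominator / n^3 = 2 - 5/n^2 + 7/n^3
As n -> infinity, all terms of the form c/n^k (k >= 1) tend to 0.
So numerator / n^3 -> 4 and denominator / n^3 -> 2.
Therefore lim a_n = 2.

2


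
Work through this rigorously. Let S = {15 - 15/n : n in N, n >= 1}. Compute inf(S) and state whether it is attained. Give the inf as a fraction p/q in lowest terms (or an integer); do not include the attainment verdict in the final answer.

Analysis:
- Values: 0, 15/2, 10, 45/4, ... strictly increasing.
- Minimum is 0 (n=1); inf = 0 (attained).
- 15 - 15/n -> 15 from below; sup = 15, not attained.
Conclusion: inf(S) = 0, attained in S.

0


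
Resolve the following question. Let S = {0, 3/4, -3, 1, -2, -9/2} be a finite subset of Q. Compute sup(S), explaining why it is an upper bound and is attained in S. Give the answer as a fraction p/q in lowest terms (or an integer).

S is finite, so sup(S) = max(S).
Sorted decreasing:
1, 3/4, 0, -2, -3, -9/2
The extremum is 1.
For every x in S, x <= 1. And 1 is in S, so it is attained.
Therefore sup(S) = 1.

1


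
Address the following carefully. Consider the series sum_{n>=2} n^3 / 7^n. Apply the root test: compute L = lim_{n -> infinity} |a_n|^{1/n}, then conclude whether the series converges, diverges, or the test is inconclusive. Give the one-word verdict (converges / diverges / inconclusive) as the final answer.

Let a_n denote the general term. Form |a_n|^(1/n) and simplify:
|a_n|^(1/n) = n^(3/n)/7
Take the limit as n -> infinity: L = 1/7.
Since L = 1/7 < 1, the root test implies convergence.

converges


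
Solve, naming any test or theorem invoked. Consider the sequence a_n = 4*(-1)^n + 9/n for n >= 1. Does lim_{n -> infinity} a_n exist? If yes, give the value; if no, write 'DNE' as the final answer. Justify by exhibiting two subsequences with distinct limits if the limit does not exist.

Examine the behaviour of a_n along subsequences.
a_{2k} = 4 + 9/(2k) -> 4. a_{2k+1} = -4 + 9/(2k+1) -> -4.
Since these two subsequential limits are 4 and -4, distinct, the full sequence cannot converge (a convergent sequence has all subsequences tending to the same limit). So lim a_n does not exist.

DNE


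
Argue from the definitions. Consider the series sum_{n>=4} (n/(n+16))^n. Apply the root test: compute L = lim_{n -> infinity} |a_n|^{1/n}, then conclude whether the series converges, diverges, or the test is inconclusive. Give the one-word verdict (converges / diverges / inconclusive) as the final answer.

Let a_n denote the general term. Form |a_n|^(1/n) and simplify:
|a_n|^(1/n) = n/(n + 16)
Take the limit as n -> infinity: L = 1.
Since L = 1, the root test is inconclusive. (In fact a_n = (n/(n+16))^n -> e^(-16) != 0, so the nth-term test shows divergence; but the root test itself gives no conclusion.)

inconclusive


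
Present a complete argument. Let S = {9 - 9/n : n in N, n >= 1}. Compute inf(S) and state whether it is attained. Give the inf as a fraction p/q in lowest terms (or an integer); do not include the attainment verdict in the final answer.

Analysis:
- Values: 0, 9/2, 6, 27/4, ... strictly increasing.
- Minimum is 0 (n=1); inf = 0 (attained).
- 9 - 9/n -> 9 from below; sup = 9, not attained.
Conclusion: inf(S) = 0, attained in S.

0


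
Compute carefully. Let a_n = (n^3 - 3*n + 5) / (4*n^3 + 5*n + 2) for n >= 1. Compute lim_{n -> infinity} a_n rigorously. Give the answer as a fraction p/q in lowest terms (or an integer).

Divide numerator and denominator by n^3, the highest power:
numerator / n^3 = 1 - 3/n^2 + 5/n^3
denominator / n^3 = 4 + 5/n^2 + 2/n^3
As n -> infinity, all terms of the form c/n^k (k >= 1) tend to 0.
So numerator / n^3 -> 1 and denominator / n^3 -> 4.
Therefore lim a_n = 1/4.

1/4


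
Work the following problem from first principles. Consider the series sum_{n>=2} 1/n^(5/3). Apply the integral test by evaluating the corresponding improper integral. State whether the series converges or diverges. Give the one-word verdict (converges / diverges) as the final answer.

Let f(x) = x^(-5/3). Then f is positive, continuous, and decreasing on [2, infinity), so the integral test applies.
Compute the improper integral int_{2}^infinity f(x) dx:
  antiderivative F(x) = -3/(2*x^(2/3)).
  As x -> infinity, F(x) -> 0 (since p = 5/3 > 1).
  So int = F(infinity) - F(2) = 0 - (-3*2^(1/3)/4) = 3*2^(1/3)/4.
  Finite, so by the integral test, the series converges.

converges


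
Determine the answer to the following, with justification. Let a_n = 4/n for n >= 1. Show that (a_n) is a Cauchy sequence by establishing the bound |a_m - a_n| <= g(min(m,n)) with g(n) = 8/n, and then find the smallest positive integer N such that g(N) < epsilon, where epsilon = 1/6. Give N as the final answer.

For any m, n >= 1, by the triangle inequality:
|a_m - a_n| = |4/m - 4/n| <= 4*1/m + 4*1/n <= 8/min(m,n).
So g(n) = 8/n bounds the Cauchy difference. Since g(n) -> 0, (a_n) is Cauchy.
Now solve g(N) < 1/6: 8/N < 1/6 <=> N > 8 / (1/6) = 48.
The smallest integer strictly greater than 48 is N = 49.
Check: g(49) = 8/49 = 8/49 < 1/6; g(48) = 1/6 >= 1/6. So N = 49.

49


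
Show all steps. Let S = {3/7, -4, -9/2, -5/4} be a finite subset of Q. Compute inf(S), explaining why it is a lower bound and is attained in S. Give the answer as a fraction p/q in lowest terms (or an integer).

S is finite, so inf(S) = min(S).
Sorted increasing:
-9/2, -4, -5/4, 3/7
The extremum is -9/2.
For every x in S, x >= -9/2. And -9/2 is in S, so it is attained.
Therefore inf(S) = -9/2.

-9/2


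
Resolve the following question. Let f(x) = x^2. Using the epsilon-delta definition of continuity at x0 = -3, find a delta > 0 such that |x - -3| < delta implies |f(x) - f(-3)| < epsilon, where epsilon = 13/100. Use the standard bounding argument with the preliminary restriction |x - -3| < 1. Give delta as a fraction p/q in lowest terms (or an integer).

Factor: |x^2 - (-3)^2| = |x - -3| * |x + -3|.
Impose |x - -3| < 1 first. Then |x + -3| = |(x - -3) + 2*(-3)| <= |x - -3| + 2*|-3| < 1 + 6 = 7.
So |x^2 - (-3)^2| < delta * 7.
We need delta * 7 <= 13/100, i.e. delta <= 13/100/7 = 13/700.
Since 13/700 < 1, this is tighter than 1; take delta = 13/700.
So delta = 13/700 works.

13/700


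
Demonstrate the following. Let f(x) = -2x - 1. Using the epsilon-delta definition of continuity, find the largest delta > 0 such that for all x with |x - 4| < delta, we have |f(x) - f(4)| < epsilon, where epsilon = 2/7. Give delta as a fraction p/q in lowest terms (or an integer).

We compute f(4) = -2*(4) - 1 = -9.
|f(x) - f(4)| = |-2x - 1 - (-9)| = |-2(x - 4)| = 2|x - 4|.
We need 2|x - 4| < 2/7, i.e. |x - 4| < 2/7 / 2 = 1/7.
So any delta <= 1/7 works. Conversely, if delta > 1/7, then x = 4 + 1/7 satisfies |x - 4| = 1/7 < delta but |f(x) - f(4)| = 2 * 1/7 = 2/7, which is not < 2/7; so no larger delta works.
Hence the largest such delta is 1/7.

1/7


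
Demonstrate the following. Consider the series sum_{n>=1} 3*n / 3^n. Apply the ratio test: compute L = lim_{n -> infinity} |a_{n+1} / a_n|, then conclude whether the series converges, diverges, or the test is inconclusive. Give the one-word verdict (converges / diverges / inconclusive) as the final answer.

Let a_n denote the general term. Form the ratio a_{n+1}/a_n and simplify:
a_{n+1}/a_n = (n + 1)/(3*n)
Take the limit as n -> infinity: L = 1/3.
Since L = 1/3 < 1, the ratio test implies the series converges.

converges


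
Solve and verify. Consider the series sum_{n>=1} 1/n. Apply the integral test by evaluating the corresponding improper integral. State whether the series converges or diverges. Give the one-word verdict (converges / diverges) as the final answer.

Let f(x) = 1/x. Then f is positive, continuous, and decreasing on [1, infinity), so the integral test applies.
Compute the improper integral int_{1}^infinity f(x) dx:
  antiderivative F(x) = log(x).
  As x -> infinity, log(x) -> infinity.
  So int = infinity - log(1) = infinity. By the integral test, the series diverges.

diverges


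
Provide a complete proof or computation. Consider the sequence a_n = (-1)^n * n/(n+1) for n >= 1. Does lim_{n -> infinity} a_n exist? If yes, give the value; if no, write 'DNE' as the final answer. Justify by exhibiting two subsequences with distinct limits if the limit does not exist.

Examine the behaviour of a_n along subsequences.
a_{2k} = 2k/(2k+1) -> 1. a_{2k+1} = -(2k+1)/(2k+2) -> -1.
Since these two subsequential limits are 1 and -1, distinct, the full sequence cannot converge (a convergent sequence has all subsequences tending to the same limit). So lim a_n does not exist.

DNE


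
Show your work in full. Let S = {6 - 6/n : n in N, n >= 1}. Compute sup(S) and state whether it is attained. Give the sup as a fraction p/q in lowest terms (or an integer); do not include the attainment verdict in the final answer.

Analysis:
- Values: 0, 3, 4, 9/2, ... strictly increasing.
- Minimum is 0 (n=1); inf = 0 (attained).
- 6 - 6/n -> 6 from below; sup = 6, not attained.
Conclusion: sup(S) = 6, not attained in S.

6


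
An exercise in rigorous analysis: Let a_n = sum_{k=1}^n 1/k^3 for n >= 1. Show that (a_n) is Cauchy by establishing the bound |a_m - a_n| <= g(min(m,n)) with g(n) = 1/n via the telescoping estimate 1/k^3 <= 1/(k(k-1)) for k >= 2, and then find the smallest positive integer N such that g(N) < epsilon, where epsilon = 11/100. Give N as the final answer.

For m > n >= 1: |a_m - a_n| = sum_{k=n+1}^m 1/k^3.
Use 1/k^3 <= 1/(k(k-1)) = 1/(k-1) - 1/k for k >= 2 (which holds since k^3 >= k^2 >= k(k-1) for k >= 2):
sum_{k=n+1}^m 1/k^3 <= sum_{k=n+1}^m (1/(k-1) - 1/k) = 1/n - 1/m <= 1/n.
By symmetry the same bound holds with n,m swapped, so |a_m - a_n| <= 1/min(m,n) = g(min(m,n)). Since g(n) -> 0, (a_n) is Cauchy.
Now solve g(N) < 11/100: 1/N < 11/100 <=> N > 1/(11/100) = 100/11.
The smallest integer strictly greater than 100/11 is N = 10.
Check: g(10) = 1/10 < 11/100; g(9) = 1/9 >= 11/100. So N = 10.

10


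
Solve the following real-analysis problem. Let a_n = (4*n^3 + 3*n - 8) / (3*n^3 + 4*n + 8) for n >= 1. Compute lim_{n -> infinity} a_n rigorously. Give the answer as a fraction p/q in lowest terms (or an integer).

Divide numerator and denominator by n^3, the highest power:
numerator / n^3 = 4 + 3/n^2 - 8/n^3
denominator / n^3 = 3 + 4/n^2 + 8/n^3
As n -> infinity, all terms of the form c/n^k (k >= 1) tend to 0.
So numerator / n^3 -> 4 and denominator / n^3 -> 3.
Therefore lim a_n = 4/3.

4/3


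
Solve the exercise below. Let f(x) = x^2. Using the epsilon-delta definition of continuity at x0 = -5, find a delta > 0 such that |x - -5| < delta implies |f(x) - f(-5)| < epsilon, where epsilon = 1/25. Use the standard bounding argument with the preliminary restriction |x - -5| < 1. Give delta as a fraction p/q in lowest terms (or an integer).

Factor: |x^2 - (-5)^2| = |x - -5| * |x + -5|.
Impose |x - -5| < 1 first. Then |x + -5| = |(x - -5) + 2*(-5)| <= |x - -5| + 2*|-5| < 1 + 10 = 11.
So |x^2 - (-5)^2| < delta * 11.
We need delta * 11 <= 1/25, i.e. delta <= 1/25/11 = 1/275.
Since 1/275 < 1, this is tighter than 1; take delta = 1/275.
So delta = 1/275 works.

1/275


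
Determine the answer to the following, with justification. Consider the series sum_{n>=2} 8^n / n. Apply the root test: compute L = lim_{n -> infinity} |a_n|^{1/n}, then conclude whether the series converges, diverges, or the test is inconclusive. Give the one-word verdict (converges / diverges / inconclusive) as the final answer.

Let a_n denote the general term. Form |a_n|^(1/n) and simplify:
|a_n|^(1/n) = 8/n^(1/n)
Take the limit as n -> infinity: L = 8.
Since L = 8 > 1, the root test implies divergence.

diverges


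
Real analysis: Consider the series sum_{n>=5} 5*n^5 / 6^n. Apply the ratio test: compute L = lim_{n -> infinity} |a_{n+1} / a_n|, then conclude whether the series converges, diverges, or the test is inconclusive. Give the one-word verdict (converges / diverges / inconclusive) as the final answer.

Let a_n denote the general term. Form the ratio a_{n+1}/a_n and simplify:
a_{n+1}/a_n = (n + 1)^5/(6*n^5)
Take the limit as n -> infinity: L = 1/6.
Since L = 1/6 < 1, the ratio test implies the series converges.

converges


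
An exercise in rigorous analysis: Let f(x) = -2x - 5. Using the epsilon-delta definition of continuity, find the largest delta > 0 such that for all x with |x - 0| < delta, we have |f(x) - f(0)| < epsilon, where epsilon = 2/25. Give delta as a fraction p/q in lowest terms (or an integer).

We compute f(0) = -2*(0) - 5 = -5.
|f(x) - f(0)| = |-2x - 5 - (-5)| = |-2(x - 0)| = 2|x - 0|.
We need 2|x - 0| < 2/25, i.e. |x - 0| < 2/25 / 2 = 1/25.
So any delta <= 1/25 works. Conversely, if delta > 1/25, then x = 0 + 1/25 satisfies |x - 0| = 1/25 < delta but |f(x) - f(0)| = 2 * 1/25 = 2/25, which is not < 2/25; so no larger delta works.
Hence the largest such delta is 1/25.

1/25


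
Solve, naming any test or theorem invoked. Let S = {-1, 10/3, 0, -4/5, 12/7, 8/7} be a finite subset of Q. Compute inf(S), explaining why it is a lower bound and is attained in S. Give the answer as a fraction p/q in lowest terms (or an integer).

S is finite, so inf(S) = min(S).
Sorted increasing:
-1, -4/5, 0, 8/7, 12/7, 10/3
The extremum is -1.
For every x in S, x >= -1. And -1 is in S, so it is attained.
Therefore inf(S) = -1.

-1


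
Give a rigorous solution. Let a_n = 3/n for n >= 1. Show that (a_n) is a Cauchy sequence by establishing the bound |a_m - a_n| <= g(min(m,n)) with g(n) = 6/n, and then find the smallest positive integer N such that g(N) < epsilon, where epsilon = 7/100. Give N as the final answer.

For any m, n >= 1, by the triangle inequality:
|a_m - a_n| = |3/m - 3/n| <= 3*1/m + 3*1/n <= 6/min(m,n).
So g(n) = 6/n bounds the Cauchy difference. Since g(n) -> 0, (a_n) is Cauchy.
Now solve g(N) < 7/100: 6/N < 7/100 <=> N > 6 / (7/100) = 600/7.
The smallest integer strictly greater than 600/7 is N = 86.
Check: g(86) = 6/86 = 3/43 < 7/100; g(85) = 6/85 >= 7/100. So N = 86.

86


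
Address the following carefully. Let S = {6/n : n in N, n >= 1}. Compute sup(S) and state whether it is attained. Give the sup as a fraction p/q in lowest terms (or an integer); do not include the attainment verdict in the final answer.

Analysis:
- Values: 6, 3, 2, 3/2, ... strictly decreasing.
- The maximum is 6 (n=1); sup = 6 (attained).
- The set is bounded below by 0; 6/n -> 0 so 0 is the greatest lower bound.
- 0 is not in the set, so inf = 0 is not attained.
Conclusion: sup(S) = 6, attained in S.

6


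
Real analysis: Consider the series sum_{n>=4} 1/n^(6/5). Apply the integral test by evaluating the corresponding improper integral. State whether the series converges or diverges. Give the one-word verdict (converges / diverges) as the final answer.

Let f(x) = x^(-6/5). Then f is positive, continuous, and decreasing on [4, infinity), so the integral test applies.
Compute the improper integral int_{4}^infinity f(x) dx:
  antiderivative F(x) = -5/x^(1/5).
  As x -> infinity, F(x) -> 0 (since p = 6/5 > 1).
  So int = F(infinity) - F(4) = 0 - (-5*2^(3/5)/2) = 5*2^(3/5)/2.
  Finite, so by the integral test, the series converges.

converges


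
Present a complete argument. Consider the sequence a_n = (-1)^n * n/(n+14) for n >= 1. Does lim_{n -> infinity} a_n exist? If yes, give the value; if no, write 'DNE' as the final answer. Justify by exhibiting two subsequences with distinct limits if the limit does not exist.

Examine the behaviour of a_n along subsequences.
a_{2k} = 2k/(2k+14) -> 1. a_{2k+1} = -(2k+1)/(2k+15) -> -1.
Since these two subsequential limits are 1 and -1, distinct, the full sequence cannot converge (a convergent sequence has all subsequences tending to the same limit). So lim a_n does not exist.

DNE


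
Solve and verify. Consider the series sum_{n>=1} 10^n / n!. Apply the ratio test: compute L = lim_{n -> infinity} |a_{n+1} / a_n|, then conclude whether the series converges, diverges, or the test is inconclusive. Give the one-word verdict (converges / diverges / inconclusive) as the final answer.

Let a_n denote the general term. Form the ratio a_{n+1}/a_n and simplify:
a_{n+1}/a_n = 10/(n + 1)
Take the limit as n -> infinity: L = 0.
Since L = 0 < 1, the ratio test implies the series converges.

converges


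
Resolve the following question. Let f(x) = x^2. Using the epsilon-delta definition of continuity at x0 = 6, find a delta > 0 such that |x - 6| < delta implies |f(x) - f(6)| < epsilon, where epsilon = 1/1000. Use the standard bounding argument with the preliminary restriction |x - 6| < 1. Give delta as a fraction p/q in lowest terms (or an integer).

Factor: |x^2 - (6)^2| = |x - 6| * |x + 6|.
Impose |x - 6| < 1 first. Then |x + 6| = |(x - 6) + 2*(6)| <= |x - 6| + 2*|6| < 1 + 12 = 13.
So |x^2 - (6)^2| < delta * 13.
We need delta * 13 <= 1/1000, i.e. delta <= 1/1000/13 = 1/13000.
Since 1/13000 < 1, this is tighter than 1; take delta = 1/13000.
So delta = 1/13000 works.

1/13000


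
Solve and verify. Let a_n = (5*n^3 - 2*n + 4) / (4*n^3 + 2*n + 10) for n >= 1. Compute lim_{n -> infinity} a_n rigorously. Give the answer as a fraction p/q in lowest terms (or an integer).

Divide numerator and denominator by n^3, the highest power:
numerator / n^3 = 5 - 2/n^2 + 4/n^3
denominator / n^3 = 4 + 2/n^2 + 10/n^3
As n -> infinity, all terms of the form c/n^k (k >= 1) tend to 0.
So numerator / n^3 -> 5 and denominator / n^3 -> 4.
Therefore lim a_n = 5/4.

5/4


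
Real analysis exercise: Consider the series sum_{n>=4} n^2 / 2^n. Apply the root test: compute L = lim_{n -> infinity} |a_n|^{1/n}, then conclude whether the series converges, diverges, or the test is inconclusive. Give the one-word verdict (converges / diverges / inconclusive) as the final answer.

Let a_n denote the general term. Form |a_n|^(1/n) and simplify:
|a_n|^(1/n) = n^(2/n)/2
Take the limit as n -> infinity: L = 1/2.
Since L = 1/2 < 1, the root test implies convergence.

converges


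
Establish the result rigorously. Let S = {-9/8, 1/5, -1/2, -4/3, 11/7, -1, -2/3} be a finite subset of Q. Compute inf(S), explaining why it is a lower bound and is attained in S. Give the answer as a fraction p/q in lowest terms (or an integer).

S is finite, so inf(S) = min(S).
Sorted increasing:
-4/3, -9/8, -1, -2/3, -1/2, 1/5, 11/7
The extremum is -4/3.
For every x in S, x >= -4/3. And -4/3 is in S, so it is attained.
Therefore inf(S) = -4/3.

-4/3


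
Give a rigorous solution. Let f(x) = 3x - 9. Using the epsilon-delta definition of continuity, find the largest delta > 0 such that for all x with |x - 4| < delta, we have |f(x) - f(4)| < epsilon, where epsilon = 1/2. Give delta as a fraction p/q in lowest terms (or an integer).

We compute f(4) = 3*(4) - 9 = 3.
|f(x) - f(4)| = |3x - 9 - (3)| = |3(x - 4)| = 3|x - 4|.
We need 3|x - 4| < 1/2, i.e. |x - 4| < 1/2 / 3 = 1/6.
So any delta <= 1/6 works. Conversely, if delta > 1/6, then x = 4 + 1/6 satisfies |x - 4| = 1/6 < delta but |f(x) - f(4)| = 3 * 1/6 = 1/2, which is not < 1/2; so no larger delta works.
Hence the largest such delta is 1/6.

1/6


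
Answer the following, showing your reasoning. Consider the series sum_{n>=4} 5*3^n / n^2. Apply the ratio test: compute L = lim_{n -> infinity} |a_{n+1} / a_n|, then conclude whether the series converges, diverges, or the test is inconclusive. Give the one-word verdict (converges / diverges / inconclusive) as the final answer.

Let a_n denote the general term. Form the ratio a_{n+1}/a_n and simplify:
a_{n+1}/a_n = 3*n^2/(n + 1)^2
Take the limit as n -> infinity: L = 3.
Since L = 3 > 1 (or L = infinity), the ratio test implies the series diverges.

diverges


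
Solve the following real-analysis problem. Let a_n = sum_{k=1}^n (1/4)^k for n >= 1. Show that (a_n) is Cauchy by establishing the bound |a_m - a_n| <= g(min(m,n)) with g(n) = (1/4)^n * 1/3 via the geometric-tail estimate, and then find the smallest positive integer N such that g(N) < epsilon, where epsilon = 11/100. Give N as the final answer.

For m > n >= 1: |a_m - a_n| = sum_{k=n+1}^m (1/4)^k < sum_{k=n+1}^infinity (1/4)^k = (1/4)^(n+1) / (1 - 1/4) = (1/4)^n * (1/4) * (4/3) = (1/4)^n * 1/3.
So g(n) = (1/4)^n / 3. Since g(n) -> 0, (a_n) is Cauchy.
Now solve g(N) < 11/100: (1/4)^N / 3 < 11/100 <=> 4^N > 1 / (3 * 11/100) = 100/33.
Check powers of 4: 4^0 = 1 <= 100/33, 4^1 = 4 > 100/33.
So the smallest such N is 1. Check: g(1) = 1/(3 * 4) = 1/12 < 11/100.

1


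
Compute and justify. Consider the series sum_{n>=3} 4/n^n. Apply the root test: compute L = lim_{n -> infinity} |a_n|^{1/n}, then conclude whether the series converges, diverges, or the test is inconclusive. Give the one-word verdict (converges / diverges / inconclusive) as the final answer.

Let a_n denote the general term. Form |a_n|^(1/n) and simplify:
|a_n|^(1/n) = 2^(2/n)/n
Take the limit as n -> infinity: L = 0.
Since L = 0 < 1, the root test implies convergence.

converges


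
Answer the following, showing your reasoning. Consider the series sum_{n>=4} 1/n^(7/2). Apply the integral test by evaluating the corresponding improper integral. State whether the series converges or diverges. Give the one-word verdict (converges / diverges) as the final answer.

Let f(x) = x^(-7/2). Then f is positive, continuous, and decreasing on [4, infinity), so the integral test applies.
Compute the improper integral int_{4}^infinity f(x) dx:
  antiderivative F(x) = -2/(5*x^(5/2)).
  As x -> infinity, F(x) -> 0 (since p = 7/2 > 1).
  So int = F(infinity) - F(4) = 0 - (-1/80) = 1/80.
  Finite, so by the integral test, the series converges.

converges


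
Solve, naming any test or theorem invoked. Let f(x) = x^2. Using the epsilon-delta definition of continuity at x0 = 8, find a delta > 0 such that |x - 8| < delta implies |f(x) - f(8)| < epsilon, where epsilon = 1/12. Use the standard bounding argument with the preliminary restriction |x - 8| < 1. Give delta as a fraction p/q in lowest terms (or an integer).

Factor: |x^2 - (8)^2| = |x - 8| * |x + 8|.
Impose |x - 8| < 1 first. Then |x + 8| = |(x - 8) + 2*(8)| <= |x - 8| + 2*|8| < 1 + 16 = 17.
So |x^2 - (8)^2| < delta * 17.
We need delta * 17 <= 1/12, i.e. delta <= 1/12/17 = 1/204.
Since 1/204 < 1, this is tighter than 1; take delta = 1/204.
So delta = 1/204 works.

1/204


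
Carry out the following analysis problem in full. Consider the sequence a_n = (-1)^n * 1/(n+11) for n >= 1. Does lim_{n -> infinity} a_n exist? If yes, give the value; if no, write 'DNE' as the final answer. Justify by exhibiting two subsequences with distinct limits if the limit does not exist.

Examine the behaviour of a_n along subsequences.
Even-n subsequence a_{2k} = 1/(2k+11) -> 0. Odd-n subsequence a_{2k+1} = -1/(2k+12) -> 0. Both tend to 0, which suggests the limit is 0; verify directly.
|a_n - 0| = 1/(n+11) < 1/n for every n >= 1.
Given epsilon > 0, choose a positive integer N > 1/epsilon. Then for all n >= N, |a_n| < 1/n <= 1/N < epsilon.
So by the definition of the limit, lim a_n exists and equals 0.

0


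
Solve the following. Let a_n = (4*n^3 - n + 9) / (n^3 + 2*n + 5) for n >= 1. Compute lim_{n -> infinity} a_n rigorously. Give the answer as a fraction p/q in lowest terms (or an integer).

Divide numerator and denominator by n^3, the highest power:
numerator / n^3 = 4 - 1/n^2 + 9/n^3
denominator / n^3 = 1 + 2/n^2 + 5/n^3
As n -> infinity, all terms of the form c/n^k (k >= 1) tend to 0.
So numerator / n^3 -> 4 and denominator / n^3 -> 1.
Therefore lim a_n = 4.

4


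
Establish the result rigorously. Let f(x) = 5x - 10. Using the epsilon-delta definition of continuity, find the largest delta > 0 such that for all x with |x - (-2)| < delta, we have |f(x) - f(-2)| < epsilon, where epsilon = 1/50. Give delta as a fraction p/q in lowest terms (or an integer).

We compute f(-2) = 5*(-2) - 10 = -20.
|f(x) - f(-2)| = |5x - 10 - (-20)| = |5(x - (-2))| = 5|x - (-2)|.
We need 5|x - (-2)| < 1/50, i.e. |x - (-2)| < 1/50 / 5 = 1/250.
So any delta <= 1/250 works. Conversely, if delta > 1/250, then x = -2 + 1/250 satisfies |x - (-2)| = 1/250 < delta but |f(x) - f(-2)| = 5 * 1/250 = 1/50, which is not < 1/50; so no larger delta works.
Hence the largest such delta is 1/250.

1/250


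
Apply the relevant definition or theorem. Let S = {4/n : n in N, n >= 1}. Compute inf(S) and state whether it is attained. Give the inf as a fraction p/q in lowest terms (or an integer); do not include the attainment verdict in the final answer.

Analysis:
- Values: 4, 2, 4/3, 1, ... strictly decreasing.
- The maximum is 4 (n=1); sup = 4 (attained).
- The set is bounded below by 0; 4/n -> 0 so 0 is the greatest lower bound.
- 0 is not in the set, so inf = 0 is not attained.
Conclusion: inf(S) = 0, not attained in S.

0


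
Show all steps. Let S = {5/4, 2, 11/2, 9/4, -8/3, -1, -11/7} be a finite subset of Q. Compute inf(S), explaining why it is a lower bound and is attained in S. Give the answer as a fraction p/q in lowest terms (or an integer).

S is finite, so inf(S) = min(S).
Sorted increasing:
-8/3, -11/7, -1, 5/4, 2, 9/4, 11/2
The extremum is -8/3.
For every x in S, x >= -8/3. And -8/3 is in S, so it is attained.
Therefore inf(S) = -8/3.

-8/3


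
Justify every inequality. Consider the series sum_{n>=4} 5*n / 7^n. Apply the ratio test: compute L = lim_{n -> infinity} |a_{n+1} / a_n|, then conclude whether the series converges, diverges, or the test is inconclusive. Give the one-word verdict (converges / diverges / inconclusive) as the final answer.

Let a_n denote the general term. Form the ratio a_{n+1}/a_n and simplify:
a_{n+1}/a_n = (n + 1)/(7*n)
Take the limit as n -> infinity: L = 1/7.
Since L = 1/7 < 1, the ratio test implies the series converges.

converges


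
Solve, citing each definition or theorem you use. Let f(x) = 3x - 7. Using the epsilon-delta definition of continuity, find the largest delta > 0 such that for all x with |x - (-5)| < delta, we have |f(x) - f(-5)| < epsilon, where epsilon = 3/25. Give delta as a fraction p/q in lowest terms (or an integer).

We compute f(-5) = 3*(-5) - 7 = -22.
|f(x) - f(-5)| = |3x - 7 - (-22)| = |3(x - (-5))| = 3|x - (-5)|.
We need 3|x - (-5)| < 3/25, i.e. |x - (-5)| < 3/25 / 3 = 1/25.
So any delta <= 1/25 works. Conversely, if delta > 1/25, then x = -5 + 1/25 satisfies |x - (-5)| = 1/25 < delta but |f(x) - f(-5)| = 3 * 1/25 = 3/25, which is not < 3/25; so no larger delta works.
Hence the largest such delta is 1/25.

1/25


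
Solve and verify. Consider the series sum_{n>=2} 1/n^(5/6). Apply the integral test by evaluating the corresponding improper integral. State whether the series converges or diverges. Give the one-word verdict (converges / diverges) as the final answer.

Let f(x) = x^(-5/6). Then f is positive, continuous, and decreasing on [2, infinity), so the integral test applies.
Compute the improper integral int_{2}^infinity f(x) dx:
  antiderivative F(x) = 6*x^(1/6).
  As x -> infinity, F(x) -> infinity (since p = 5/6 < 1).
  So the integral diverges. By the integral test, the series diverges.

diverges


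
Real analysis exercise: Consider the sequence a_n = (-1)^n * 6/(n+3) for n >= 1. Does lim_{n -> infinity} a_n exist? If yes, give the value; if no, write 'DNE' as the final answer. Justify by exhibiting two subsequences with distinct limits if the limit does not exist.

Examine the behaviour of a_n along subsequences.
Even-n subsequence a_{2k} = 6/(2k+3) -> 0. Odd-n subsequence a_{2k+1} = -6/(2k+4) -> 0. Both tend to 0, which suggests the limit is 0; verify directly.
|a_n - 0| = 6/(n+3) < 6/n for every n >= 1.
Given epsilon > 0, choose a positive integer N > 6/epsilon. Then for all n >= N, |a_n| < 6/n <= 6/N < epsilon.
So by the definition of the limit, lim a_n exists and equals 0.

0


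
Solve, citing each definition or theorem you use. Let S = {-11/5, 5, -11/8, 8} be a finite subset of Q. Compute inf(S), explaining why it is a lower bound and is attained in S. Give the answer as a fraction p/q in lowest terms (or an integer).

S is finite, so inf(S) = min(S).
Sorted increasing:
-11/5, -11/8, 5, 8
The extremum is -11/5.
For every x in S, x >= -11/5. And -11/5 is in S, so it is attained.
Therefore inf(S) = -11/5.

-11/5


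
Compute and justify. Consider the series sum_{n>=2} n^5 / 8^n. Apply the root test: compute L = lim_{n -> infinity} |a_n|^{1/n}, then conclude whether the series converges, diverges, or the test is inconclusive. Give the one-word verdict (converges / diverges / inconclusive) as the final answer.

Let a_n denote the general term. Form |a_n|^(1/n) and simplify:
|a_n|^(1/n) = n^(5/n)/8
Take the limit as n -> infinity: L = 1/8.
Since L = 1/8 < 1, the root test implies convergence.

converges


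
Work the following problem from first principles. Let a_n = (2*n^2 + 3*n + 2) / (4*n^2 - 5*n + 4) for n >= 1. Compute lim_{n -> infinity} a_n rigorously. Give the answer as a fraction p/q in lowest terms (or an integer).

Divide numerator and denominator by n^2, the highest power:
numerator / n^2 = 2 + 3/n + 2/n^2
denominator / n^2 = 4 - 5/n + 4/n^2
As n -> infinity, all terms of the form c/n^k (k >= 1) tend to 0.
So numerator / n^2 -> 2 and denominator / n^2 -> 4.
Therefore lim a_n = 1/2.

1/2


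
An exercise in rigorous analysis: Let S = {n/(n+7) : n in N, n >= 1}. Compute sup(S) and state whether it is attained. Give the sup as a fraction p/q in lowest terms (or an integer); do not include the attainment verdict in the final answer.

Analysis:
- Values: 1/8, 2/9, 3/10, 4/11, ... strictly increasing.
- Minimum is 1/8 (n=1); inf = 1/8 (attained).
- n/(n+7) = 1 - 7/(n+7) -> 1 from below as n -> infinity, and never equals 1.
- So sup = 1 (not attained).
Conclusion: sup(S) = 1, not attained in S.

1


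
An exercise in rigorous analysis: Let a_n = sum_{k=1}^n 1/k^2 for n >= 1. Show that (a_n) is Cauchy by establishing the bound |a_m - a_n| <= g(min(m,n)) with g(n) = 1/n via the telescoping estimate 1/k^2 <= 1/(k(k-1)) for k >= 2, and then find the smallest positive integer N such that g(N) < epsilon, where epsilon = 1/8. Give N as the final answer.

For m > n >= 1: |a_m - a_n| = sum_{k=n+1}^m 1/k^2.
Use 1/k^2 <= 1/(k(k-1)) = 1/(k-1) - 1/k for k >= 2:
sum_{k=n+1}^m 1/k^2 <= sum_{k=n+1}^m (1/(k-1) - 1/k) = 1/n - 1/m <= 1/n.
By symmetry the same bound holds with n,m swapped, so |a_m - a_n| <= 1/min(m,n) = g(min(m,n)). Since g(n) -> 0, (a_n) is Cauchy.
Now solve g(N) < 1/8: 1/N < 1/8 <=> N > 1/(1/8) = 8.
The smallest integer strictly greater than 8 is N = 9.
Check: g(9) = 1/9 < 1/8; g(8) = 1/8 >= 1/8. So N = 9.

9


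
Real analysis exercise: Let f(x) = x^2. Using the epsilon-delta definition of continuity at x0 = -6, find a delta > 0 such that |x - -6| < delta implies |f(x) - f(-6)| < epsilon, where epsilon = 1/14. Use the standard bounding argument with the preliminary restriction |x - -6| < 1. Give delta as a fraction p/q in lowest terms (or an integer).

Factor: |x^2 - (-6)^2| = |x - -6| * |x + -6|.
Impose |x - -6| < 1 first. Then |x + -6| = |(x - -6) + 2*(-6)| <= |x - -6| + 2*|-6| < 1 + 12 = 13.
So |x^2 - (-6)^2| < delta * 13.
We need delta * 13 <= 1/14, i.e. delta <= 1/14/13 = 1/182.
Since 1/182 < 1, this is tighter than 1; take delta = 1/182.
So delta = 1/182 works.

1/182


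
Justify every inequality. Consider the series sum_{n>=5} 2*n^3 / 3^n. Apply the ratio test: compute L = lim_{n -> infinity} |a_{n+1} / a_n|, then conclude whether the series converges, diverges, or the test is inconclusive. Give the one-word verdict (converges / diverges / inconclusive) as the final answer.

Let a_n denote the general term. Form the ratio a_{n+1}/a_n and simplify:
a_{n+1}/a_n = (n + 1)^3/(3*n^3)
Take the limit as n -> infinity: L = 1/3.
Since L = 1/3 < 1, the ratio test implies the series converges.

converges


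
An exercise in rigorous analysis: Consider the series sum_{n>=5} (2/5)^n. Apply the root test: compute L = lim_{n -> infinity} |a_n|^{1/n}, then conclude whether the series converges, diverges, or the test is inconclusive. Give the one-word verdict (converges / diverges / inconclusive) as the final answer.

Let a_n denote the general term. Form |a_n|^(1/n) and simplify:
|a_n|^(1/n) = 2/5
Take the limit as n -> infinity: L = 2/5.
Since L = 2/5 < 1, the root test implies convergence.

converges


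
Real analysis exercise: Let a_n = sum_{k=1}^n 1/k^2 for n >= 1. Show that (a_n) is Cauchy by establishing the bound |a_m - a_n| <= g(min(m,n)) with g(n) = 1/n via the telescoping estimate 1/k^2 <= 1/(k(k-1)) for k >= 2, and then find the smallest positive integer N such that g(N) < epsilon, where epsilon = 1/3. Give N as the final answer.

For m > n >= 1: |a_m - a_n| = sum_{k=n+1}^m 1/k^2.
Use 1/k^2 <= 1/(k(k-1)) = 1/(k-1) - 1/k for k >= 2:
sum_{k=n+1}^m 1/k^2 <= sum_{k=n+1}^m (1/(k-1) - 1/k) = 1/n - 1/m <= 1/n.
By symmetry the same bound holds with n,m swapped, so |a_m - a_n| <= 1/min(m,n) = g(min(m,n)). Since g(n) -> 0, (a_n) is Cauchy.
Now solve g(N) < 1/3: 1/N < 1/3 <=> N > 1/(1/3) = 3.
The smallest integer strictly greater than 3 is N = 4.
Check: g(4) = 1/4 < 1/3; g(3) = 1/3 >= 1/3. So N = 4.

4


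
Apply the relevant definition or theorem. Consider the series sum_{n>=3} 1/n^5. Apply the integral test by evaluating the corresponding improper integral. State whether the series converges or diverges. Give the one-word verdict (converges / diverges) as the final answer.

Let f(x) = x^(-5). Then f is positive, continuous, and decreasing on [3, infinity), so the integral test applies.
Compute the improper integral int_{3}^infinity f(x) dx:
  antiderivative F(x) = -1/(4*x^4).
  As x -> infinity, F(x) -> 0 (since p = 5 > 1).
  So int = F(infinity) - F(3) = 0 - (-1/324) = 1/324.
  Finite, so by the integral test, the series converges.

converges


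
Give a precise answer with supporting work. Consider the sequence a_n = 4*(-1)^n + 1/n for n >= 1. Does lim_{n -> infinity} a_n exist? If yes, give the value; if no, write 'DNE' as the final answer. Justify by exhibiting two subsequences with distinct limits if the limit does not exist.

Examine the behaviour of a_n along subsequences.
a_{2k} = 4 + 1/(2k) -> 4. a_{2k+1} = -4 + 1/(2k+1) -> -4.
Since these two subsequential limits are 4 and -4, distinct, the full sequence cannot converge (a convergent sequence has all subsequences tending to the same limit). So lim a_n does not exist.

DNE


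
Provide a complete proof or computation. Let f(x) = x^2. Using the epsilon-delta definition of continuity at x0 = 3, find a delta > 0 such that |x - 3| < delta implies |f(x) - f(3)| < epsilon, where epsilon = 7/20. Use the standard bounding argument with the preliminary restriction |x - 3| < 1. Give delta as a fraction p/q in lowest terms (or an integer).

Factor: |x^2 - (3)^2| = |x - 3| * |x + 3|.
Impose |x - 3| < 1 first. Then |x + 3| = |(x - 3) + 2*(3)| <= |x - 3| + 2*|3| < 1 + 6 = 7.
So |x^2 - (3)^2| < delta * 7.
We need delta * 7 <= 7/20, i.e. delta <= 7/20/7 = 1/20.
Since 1/20 < 1, this is tighter than 1; take delta = 1/20.
So delta = 1/20 works.

1/20
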